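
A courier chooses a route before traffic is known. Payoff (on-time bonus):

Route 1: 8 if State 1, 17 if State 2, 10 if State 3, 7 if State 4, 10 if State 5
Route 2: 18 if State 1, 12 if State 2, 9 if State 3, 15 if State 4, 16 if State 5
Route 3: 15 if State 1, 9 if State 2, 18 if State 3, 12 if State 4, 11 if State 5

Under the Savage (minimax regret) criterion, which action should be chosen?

Route 3

Column bests: State 1=18, State 2=17, State 3=18, State 4=15, State 5=16.
Route 1 regrets: 10, 0, 8, 8, 6 → max 10
Route 2 regrets: 0, 5, 9, 0, 0 → max 9
Route 3 regrets: 3, 8, 0, 3, 5 → max 8
Smallest max regret = 8 → Route 3.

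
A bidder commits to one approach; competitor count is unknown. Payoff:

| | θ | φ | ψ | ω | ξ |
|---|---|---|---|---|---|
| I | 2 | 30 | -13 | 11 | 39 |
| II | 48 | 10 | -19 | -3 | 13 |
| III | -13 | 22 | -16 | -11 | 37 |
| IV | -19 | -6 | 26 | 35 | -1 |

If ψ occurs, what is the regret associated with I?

Best payoff under ψ is 26.
Regret = 26 − (-13) = 39.

39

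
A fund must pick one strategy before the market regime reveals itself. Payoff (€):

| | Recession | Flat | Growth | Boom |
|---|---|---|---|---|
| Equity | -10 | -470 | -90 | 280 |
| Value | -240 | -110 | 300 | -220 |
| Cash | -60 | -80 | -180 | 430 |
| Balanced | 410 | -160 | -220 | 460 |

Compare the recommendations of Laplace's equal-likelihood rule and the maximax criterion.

laplace → Balanced; maximax → Balanced (agree)

Row averages: Equity=-72.5, Value=-67.5, Cash=27.5, Balanced=122.5
Highest average = 122.5 → Balanced.
Row maxima: Equity=280, Value=300, Cash=430, Balanced=460
Best best-case = 460 → Balanced.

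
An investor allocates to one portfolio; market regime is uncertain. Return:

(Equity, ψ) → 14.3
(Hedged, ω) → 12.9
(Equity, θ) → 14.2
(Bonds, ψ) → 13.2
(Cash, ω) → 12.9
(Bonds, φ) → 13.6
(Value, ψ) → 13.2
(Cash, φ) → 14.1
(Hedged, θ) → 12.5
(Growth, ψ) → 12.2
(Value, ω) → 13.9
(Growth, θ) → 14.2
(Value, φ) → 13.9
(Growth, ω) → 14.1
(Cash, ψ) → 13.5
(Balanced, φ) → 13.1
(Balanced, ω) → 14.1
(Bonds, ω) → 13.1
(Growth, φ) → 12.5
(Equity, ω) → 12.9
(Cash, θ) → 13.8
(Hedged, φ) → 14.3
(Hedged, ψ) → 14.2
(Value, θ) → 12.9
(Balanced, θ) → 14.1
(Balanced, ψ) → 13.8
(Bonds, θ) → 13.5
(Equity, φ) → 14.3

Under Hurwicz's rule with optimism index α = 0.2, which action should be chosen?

Balanced

Cash: 0.2·14.1 + 0.8·12.9 = 13.14
Equity: 0.2·14.3 + 0.8·12.9 = 13.18
Growth: 0.2·14.2 + 0.8·12.2 = 12.6
Balanced: 0.2·14.1 + 0.8·13.1 = 13.3
Bonds: 0.2·13.6 + 0.8·13.1 = 13.2
Hedged: 0.2·14.3 + 0.8·12.5 = 12.86
Value: 0.2·13.9 + 0.8·12.9 = 13.1
Highest Hurwicz score = 13.3 → Balanced.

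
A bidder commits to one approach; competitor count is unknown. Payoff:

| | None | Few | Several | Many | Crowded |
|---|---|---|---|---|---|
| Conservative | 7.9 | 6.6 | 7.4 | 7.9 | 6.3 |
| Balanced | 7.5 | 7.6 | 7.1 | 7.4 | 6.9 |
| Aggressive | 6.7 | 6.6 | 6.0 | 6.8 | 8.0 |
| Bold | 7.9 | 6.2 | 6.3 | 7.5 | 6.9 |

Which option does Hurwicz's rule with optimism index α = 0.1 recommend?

Balanced

Conservative: 0.1·7.9 + 0.9·6.3 = 6.46
Balanced: 0.1·7.6 + 0.9·6.9 = 6.97
Aggressive: 0.1·8.0 + 0.9·6.0 = 6.2
Bold: 0.1·7.9 + 0.9·6.2 = 6.37
Highest Hurwicz score = 6.97 → Balanced.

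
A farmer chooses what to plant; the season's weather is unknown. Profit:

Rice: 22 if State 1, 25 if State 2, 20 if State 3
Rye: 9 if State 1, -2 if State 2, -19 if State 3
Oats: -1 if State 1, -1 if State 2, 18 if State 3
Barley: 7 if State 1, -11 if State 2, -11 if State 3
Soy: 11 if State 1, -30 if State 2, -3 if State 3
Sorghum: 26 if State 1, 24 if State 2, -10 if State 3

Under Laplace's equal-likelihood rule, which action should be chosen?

Row averages: Rice=67/3, Rye=-4, Oats=16/3, Barley=-5, Soy=-22/3, Sorghum=40/3
Highest average = 67/3 → Rice.

Rice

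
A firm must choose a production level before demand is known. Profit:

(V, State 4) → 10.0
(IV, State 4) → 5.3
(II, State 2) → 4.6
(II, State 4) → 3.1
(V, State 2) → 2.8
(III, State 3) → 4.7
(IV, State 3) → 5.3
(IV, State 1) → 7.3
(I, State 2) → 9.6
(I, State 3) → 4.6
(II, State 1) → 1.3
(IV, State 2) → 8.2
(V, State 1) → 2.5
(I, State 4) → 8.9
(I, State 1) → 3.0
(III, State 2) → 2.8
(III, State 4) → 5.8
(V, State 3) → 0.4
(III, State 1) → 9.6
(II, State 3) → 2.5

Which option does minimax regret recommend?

IV

Column bests: State 1=9.6, State 2=9.6, State 3=5.3, State 4=10.0.
I regrets: 6.6, 0.0, 0.7, 1.1 → max 6.6
II regrets: 8.3, 5.0, 2.8, 6.9 → max 8.3
III regrets: 0.0, 6.8, 0.6, 4.2 → max 6.8
IV regrets: 2.3, 1.4, 0.0, 4.7 → max 4.7
V regrets: 7.1, 6.8, 4.9, 0.0 → max 7.1
Smallest max regret = 4.7 → IV.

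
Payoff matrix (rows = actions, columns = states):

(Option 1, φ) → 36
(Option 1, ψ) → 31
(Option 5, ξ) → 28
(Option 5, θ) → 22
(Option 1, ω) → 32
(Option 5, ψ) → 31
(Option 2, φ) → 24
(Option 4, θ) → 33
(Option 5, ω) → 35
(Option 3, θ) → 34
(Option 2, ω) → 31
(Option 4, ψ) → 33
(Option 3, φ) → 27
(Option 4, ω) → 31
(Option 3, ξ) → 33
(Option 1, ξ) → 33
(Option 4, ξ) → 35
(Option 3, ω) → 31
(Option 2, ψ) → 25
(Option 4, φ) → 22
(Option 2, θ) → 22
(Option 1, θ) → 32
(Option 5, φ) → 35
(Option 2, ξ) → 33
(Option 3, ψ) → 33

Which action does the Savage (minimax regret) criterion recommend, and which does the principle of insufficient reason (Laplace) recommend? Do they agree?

Column bests: θ=34, φ=36, ψ=33, ω=35, ξ=35.
Option 1 regrets: 2, 0, 2, 3, 2 → max 3
Option 2 regrets: 12, 12, 8, 4, 2 → max 12
Option 3 regrets: 0, 9, 0, 4, 2 → max 9
Option 4 regrets: 1, 14, 0, 4, 0 → max 14
Option 5 regrets: 12, 1, 2, 0, 7 → max 12
Smallest max regret = 3 → Option 1.
Row averages: Option 1=32.8, Option 2=27, Option 3=31.6, Option 4=30.8, Option 5=30.2
Highest average = 32.8 → Option 1.

minimax regret → Option 1; laplace → Option 1 (agree)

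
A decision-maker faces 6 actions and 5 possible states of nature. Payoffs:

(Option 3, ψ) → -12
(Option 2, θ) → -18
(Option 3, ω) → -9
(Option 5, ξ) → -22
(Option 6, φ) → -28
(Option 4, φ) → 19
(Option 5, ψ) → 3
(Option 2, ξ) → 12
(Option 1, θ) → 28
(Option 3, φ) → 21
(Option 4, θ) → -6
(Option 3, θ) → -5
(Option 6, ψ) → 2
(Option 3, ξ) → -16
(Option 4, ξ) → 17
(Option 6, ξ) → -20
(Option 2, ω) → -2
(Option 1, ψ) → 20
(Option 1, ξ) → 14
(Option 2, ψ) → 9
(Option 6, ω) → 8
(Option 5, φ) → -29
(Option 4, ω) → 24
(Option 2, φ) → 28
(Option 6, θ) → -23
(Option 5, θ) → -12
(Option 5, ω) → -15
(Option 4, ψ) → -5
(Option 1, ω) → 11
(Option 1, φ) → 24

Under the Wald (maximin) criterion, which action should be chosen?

Option 1

Row minima: Option 1=11, Option 2=-18, Option 3=-16, Option 4=-6, Option 5=-29, Option 6=-28
Best worst-case = 11 → Option 1.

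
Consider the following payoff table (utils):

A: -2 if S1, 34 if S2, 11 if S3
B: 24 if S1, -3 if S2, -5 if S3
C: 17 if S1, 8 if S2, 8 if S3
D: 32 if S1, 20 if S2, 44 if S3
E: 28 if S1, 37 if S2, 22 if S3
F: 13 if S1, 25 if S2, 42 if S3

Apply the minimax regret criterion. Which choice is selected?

Column bests: S1=32, S2=37, S3=44.
A regrets: 34, 3, 33 → max 34
B regrets: 8, 40, 49 → max 49
C regrets: 15, 29, 36 → max 36
D regrets: 0, 17, 0 → max 17
E regrets: 4, 0, 22 → max 22
F regrets: 19, 12, 2 → max 19
Smallest max regret = 17 → D.

D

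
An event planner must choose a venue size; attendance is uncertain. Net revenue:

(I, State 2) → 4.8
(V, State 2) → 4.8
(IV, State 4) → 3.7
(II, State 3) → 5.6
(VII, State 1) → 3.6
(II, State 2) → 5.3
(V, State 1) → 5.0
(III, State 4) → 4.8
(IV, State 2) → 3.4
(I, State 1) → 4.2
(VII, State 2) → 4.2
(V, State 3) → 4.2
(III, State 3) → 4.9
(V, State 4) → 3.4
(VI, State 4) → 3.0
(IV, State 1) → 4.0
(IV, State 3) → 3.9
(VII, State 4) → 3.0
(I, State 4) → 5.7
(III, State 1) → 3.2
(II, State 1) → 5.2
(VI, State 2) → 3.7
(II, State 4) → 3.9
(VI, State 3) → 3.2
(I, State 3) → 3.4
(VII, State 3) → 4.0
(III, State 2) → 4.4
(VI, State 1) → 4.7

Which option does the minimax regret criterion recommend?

II

Column bests: State 1=5.2, State 2=5.3, State 3=5.6, State 4=5.7.
I regrets: 1.0, 0.5, 2.2, 0.0 → max 2.2
II regrets: 0.0, 0.0, 0.0, 1.8 → max 1.8
III regrets: 2.0, 0.9, 0.7, 0.9 → max 2.0
IV regrets: 1.2, 1.9, 1.7, 2.0 → max 2.0
V regrets: 0.2, 0.5, 1.4, 2.3 → max 2.3
VI regrets: 0.5, 1.6, 2.4, 2.7 → max 2.7
VII regrets: 1.6, 1.1, 1.6, 2.7 → max 2.7
Smallest max regret = 1.8 → II.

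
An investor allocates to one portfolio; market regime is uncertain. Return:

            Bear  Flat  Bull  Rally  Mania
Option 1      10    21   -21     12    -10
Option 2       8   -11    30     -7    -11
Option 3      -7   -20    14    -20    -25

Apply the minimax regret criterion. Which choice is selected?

Column bests: Bear=10, Flat=21, Bull=30, Rally=12, Mania=-10.
Option 1 regrets: 0, 0, 51, 0, 0 → max 51
Option 2 regrets: 2, 32, 0, 19, 1 → max 32
Option 3 regrets: 17, 41, 16, 32, 15 → max 41
Smallest max regret = 32 → Option 2.

Option 2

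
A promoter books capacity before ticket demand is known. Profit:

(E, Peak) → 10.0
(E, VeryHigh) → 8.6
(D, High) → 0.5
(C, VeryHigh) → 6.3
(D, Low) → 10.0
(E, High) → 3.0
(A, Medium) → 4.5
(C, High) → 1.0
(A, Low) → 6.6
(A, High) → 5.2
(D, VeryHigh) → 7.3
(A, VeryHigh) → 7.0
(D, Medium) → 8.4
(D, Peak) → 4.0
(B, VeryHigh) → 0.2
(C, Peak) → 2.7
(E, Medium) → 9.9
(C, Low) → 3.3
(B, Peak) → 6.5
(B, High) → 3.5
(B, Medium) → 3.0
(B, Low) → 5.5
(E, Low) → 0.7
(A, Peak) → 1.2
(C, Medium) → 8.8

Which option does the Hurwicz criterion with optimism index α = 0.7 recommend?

A: 0.7·7.0 + 0.3·1.2 = 5.26
B: 0.7·6.5 + 0.3·0.2 = 4.61
C: 0.7·8.8 + 0.3·1.0 = 6.46
D: 0.7·10.0 + 0.3·0.5 = 7.15
E: 0.7·10.0 + 0.3·0.7 = 7.21
Highest Hurwicz score = 7.21 → E.

E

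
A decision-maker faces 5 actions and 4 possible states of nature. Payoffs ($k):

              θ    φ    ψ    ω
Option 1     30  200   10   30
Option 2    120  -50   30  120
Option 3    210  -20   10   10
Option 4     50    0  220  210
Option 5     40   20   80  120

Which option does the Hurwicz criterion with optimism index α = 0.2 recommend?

Option 1

Option 1: 0.2·200 + 0.8·10 = 48
Option 2: 0.2·120 + 0.8·(-50) = -16
Option 3: 0.2·210 + 0.8·(-20) = 26
Option 4: 0.2·220 + 0.8·0 = 44
Option 5: 0.2·120 + 0.8·20 = 40
Highest Hurwicz score = 48 → Option 1.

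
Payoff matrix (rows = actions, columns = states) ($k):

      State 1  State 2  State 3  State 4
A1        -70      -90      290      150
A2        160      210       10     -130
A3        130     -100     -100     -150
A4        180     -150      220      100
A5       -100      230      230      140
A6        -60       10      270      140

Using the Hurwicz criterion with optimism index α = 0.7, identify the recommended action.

A1

A1: 0.7·290 + 0.3·(-90) = 176
A2: 0.7·210 + 0.3·(-130) = 108
A3: 0.7·130 + 0.3·(-150) = 46
A4: 0.7·220 + 0.3·(-150) = 109
A5: 0.7·230 + 0.3·(-100) = 131
A6: 0.7·270 + 0.3·(-60) = 171
Highest Hurwicz score = 176 → A1.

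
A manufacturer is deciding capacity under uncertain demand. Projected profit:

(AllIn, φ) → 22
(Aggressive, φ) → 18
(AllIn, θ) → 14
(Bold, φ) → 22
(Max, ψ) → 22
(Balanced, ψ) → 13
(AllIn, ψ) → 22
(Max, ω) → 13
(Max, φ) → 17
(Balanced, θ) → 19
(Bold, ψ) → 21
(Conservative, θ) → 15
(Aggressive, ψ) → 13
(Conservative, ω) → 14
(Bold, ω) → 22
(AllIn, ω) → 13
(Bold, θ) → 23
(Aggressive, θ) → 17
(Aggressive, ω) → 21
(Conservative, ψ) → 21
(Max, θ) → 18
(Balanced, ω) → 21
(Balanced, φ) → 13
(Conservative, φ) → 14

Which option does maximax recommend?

Row maxima: Conservative=21, Balanced=21, Aggressive=21, Bold=23, AllIn=22, Max=22
Best best-case = 23 → Bold.

Bold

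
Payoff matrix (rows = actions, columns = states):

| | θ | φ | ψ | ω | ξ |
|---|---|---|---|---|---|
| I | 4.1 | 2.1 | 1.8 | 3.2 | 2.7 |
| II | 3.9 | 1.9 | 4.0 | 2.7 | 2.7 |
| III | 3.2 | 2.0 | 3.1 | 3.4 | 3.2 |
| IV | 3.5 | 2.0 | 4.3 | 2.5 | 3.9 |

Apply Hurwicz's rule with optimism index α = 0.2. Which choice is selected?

IV

I: 0.2·4.1 + 0.8·1.8 = 2.26
II: 0.2·4.0 + 0.8·1.9 = 2.32
III: 0.2·3.4 + 0.8·2.0 = 2.28
IV: 0.2·4.3 + 0.8·2.0 = 2.46
Highest Hurwicz score = 2.46 → IV.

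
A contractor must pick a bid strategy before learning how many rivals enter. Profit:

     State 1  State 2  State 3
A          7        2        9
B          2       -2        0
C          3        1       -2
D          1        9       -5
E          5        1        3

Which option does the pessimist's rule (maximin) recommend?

A

Row minima: A=2, B=-2, C=-2, D=-5, E=1
Best worst-case = 2 → A.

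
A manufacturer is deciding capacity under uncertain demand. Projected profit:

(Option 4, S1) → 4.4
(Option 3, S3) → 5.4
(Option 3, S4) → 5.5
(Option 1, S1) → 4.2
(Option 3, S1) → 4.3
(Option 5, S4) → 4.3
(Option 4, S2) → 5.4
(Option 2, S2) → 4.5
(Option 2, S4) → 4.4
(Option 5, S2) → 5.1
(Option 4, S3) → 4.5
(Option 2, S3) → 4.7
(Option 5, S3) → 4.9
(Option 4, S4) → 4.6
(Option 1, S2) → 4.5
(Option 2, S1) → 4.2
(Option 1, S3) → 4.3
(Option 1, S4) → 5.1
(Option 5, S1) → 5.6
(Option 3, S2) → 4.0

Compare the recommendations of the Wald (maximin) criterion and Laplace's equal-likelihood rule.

maximin → Option 4; laplace → Option 5 (disagree)

Row minima: Option 1=4.2, Option 2=4.2, Option 3=4.0, Option 4=4.4, Option 5=4.3
Best worst-case = 4.4 → Option 4.
Row averages: Option 1=4.525, Option 2=4.45, Option 3=4.8, Option 4=4.725, Option 5=4.975
Highest average = 4.975 → Option 5.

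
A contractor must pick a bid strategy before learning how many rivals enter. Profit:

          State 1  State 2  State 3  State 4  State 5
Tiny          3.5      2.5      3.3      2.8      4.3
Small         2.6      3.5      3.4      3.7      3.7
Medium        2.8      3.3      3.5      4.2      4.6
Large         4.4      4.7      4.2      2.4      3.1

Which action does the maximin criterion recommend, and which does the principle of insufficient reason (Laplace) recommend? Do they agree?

Row minima: Tiny=2.5, Small=2.6, Medium=2.8, Large=2.4
Best worst-case = 2.8 → Medium.
Row averages: Tiny=3.28, Small=3.38, Medium=3.68, Large=3.76
Highest average = 3.76 → Large.

maximin → Medium; laplace → Large (disagree)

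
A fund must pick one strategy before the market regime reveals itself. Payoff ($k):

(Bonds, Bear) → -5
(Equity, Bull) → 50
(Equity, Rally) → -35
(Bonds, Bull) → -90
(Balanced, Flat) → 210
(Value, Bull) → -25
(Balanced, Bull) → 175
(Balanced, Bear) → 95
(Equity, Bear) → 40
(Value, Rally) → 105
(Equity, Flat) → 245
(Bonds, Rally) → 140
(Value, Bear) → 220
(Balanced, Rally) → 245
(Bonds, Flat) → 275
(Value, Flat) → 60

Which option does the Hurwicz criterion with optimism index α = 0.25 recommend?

Balanced

Equity: 0.25·245 + 0.75·(-35) = 35
Value: 0.25·220 + 0.75·(-25) = 36.25
Bonds: 0.25·275 + 0.75·(-90) = 1.25
Balanced: 0.25·245 + 0.75·95 = 132.5
Highest Hurwicz score = 132.5 → Balanced.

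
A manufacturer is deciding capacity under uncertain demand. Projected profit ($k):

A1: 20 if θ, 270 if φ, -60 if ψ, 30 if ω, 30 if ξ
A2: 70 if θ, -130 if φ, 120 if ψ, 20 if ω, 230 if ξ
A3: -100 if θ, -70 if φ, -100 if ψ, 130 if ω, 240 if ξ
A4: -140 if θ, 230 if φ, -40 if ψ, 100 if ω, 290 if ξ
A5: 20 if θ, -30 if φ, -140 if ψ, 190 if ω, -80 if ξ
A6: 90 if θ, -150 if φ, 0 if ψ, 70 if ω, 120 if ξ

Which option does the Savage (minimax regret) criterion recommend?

Column bests: θ=90, φ=270, ψ=120, ω=190, ξ=290.
A1 regrets: 70, 0, 180, 160, 260 → max 260
A2 regrets: 20, 400, 0, 170, 60 → max 400
A3 regrets: 190, 340, 220, 60, 50 → max 340
A4 regrets: 230, 40, 160, 90, 0 → max 230
A5 regrets: 70, 300, 260, 0, 370 → max 370
A6 regrets: 0, 420, 120, 120, 170 → max 420
Smallest max regret = 230 → A4.

A4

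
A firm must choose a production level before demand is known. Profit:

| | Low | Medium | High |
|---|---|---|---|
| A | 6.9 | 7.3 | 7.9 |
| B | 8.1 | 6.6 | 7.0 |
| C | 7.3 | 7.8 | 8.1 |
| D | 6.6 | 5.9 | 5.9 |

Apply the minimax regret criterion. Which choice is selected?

C

Column bests: Low=8.1, Medium=7.8, High=8.1.
A regrets: 1.2, 0.5, 0.2 → max 1.2
B regrets: 0.0, 1.2, 1.1 → max 1.2
C regrets: 0.8, 0.0, 0.0 → max 0.8
D regrets: 1.5, 1.9, 2.2 → max 2.2
Smallest max regret = 0.8 → C.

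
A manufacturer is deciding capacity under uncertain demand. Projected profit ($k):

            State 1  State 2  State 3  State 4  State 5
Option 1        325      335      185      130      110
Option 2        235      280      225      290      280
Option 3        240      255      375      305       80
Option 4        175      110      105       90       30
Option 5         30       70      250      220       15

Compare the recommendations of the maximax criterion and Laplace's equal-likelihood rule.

Row maxima: Option 1=335, Option 2=290, Option 3=375, Option 4=175, Option 5=250
Best best-case = 375 → Option 3.
Row averages: Option 1=217, Option 2=262, Option 3=251, Option 4=102, Option 5=117
Highest average = 262 → Option 2.

maximax → Option 3; laplace → Option 2 (disagree)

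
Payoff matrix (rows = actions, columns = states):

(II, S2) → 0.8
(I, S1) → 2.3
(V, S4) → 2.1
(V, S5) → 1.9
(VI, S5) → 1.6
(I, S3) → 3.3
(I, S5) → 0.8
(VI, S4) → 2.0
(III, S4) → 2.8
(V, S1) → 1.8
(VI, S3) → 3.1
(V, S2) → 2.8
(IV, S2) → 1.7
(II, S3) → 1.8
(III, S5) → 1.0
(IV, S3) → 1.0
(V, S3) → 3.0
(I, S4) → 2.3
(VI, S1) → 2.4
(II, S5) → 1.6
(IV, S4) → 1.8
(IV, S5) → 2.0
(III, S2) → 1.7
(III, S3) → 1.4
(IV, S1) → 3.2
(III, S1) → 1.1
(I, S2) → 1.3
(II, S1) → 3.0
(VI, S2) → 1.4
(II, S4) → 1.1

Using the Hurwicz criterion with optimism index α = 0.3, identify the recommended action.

V

I: 0.3·3.3 + 0.7·0.8 = 1.55
II: 0.3·3.0 + 0.7·0.8 = 1.46
III: 0.3·2.8 + 0.7·1.0 = 1.54
IV: 0.3·3.2 + 0.7·1.0 = 1.66
V: 0.3·3.0 + 0.7·1.8 = 2.16
VI: 0.3·3.1 + 0.7·1.4 = 1.91
Highest Hurwicz score = 2.16 → V.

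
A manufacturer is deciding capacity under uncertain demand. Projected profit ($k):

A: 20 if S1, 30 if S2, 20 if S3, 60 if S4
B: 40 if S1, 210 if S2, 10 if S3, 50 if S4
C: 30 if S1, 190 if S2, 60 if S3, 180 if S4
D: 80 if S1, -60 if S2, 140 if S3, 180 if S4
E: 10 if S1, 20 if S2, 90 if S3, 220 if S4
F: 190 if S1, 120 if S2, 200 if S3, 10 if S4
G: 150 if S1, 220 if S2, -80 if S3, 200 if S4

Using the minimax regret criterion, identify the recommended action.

C

Column bests: S1=190, S2=220, S3=200, S4=220.
A regrets: 170, 190, 180, 160 → max 190
B regrets: 150, 10, 190, 170 → max 190
C regrets: 160, 30, 140, 40 → max 160
D regrets: 110, 280, 60, 40 → max 280
E regrets: 180, 200, 110, 0 → max 200
F regrets: 0, 100, 0, 210 → max 210
G regrets: 40, 0, 280, 20 → max 280
Smallest max regret = 160 → C.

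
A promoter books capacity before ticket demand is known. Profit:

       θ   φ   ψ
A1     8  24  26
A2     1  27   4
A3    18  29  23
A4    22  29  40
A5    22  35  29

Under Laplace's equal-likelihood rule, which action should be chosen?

Row averages: A1=58/3, A2=32/3, A3=70/3, A4=91/3, A5=86/3
Highest average = 91/3 → A4.

A4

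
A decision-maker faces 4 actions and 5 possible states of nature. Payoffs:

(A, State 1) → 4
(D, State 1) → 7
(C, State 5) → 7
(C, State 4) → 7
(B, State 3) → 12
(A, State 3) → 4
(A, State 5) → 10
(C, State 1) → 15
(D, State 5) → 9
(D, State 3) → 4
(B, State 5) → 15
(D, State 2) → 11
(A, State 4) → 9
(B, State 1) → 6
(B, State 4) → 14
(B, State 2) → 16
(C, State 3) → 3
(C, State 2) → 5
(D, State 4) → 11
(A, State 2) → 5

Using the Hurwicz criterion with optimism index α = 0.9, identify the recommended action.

A: 0.9·10 + 0.1·4 = 9.4
B: 0.9·16 + 0.1·6 = 15
C: 0.9·15 + 0.1·3 = 13.8
D: 0.9·11 + 0.1·4 = 10.3
Highest Hurwicz score = 15 → B.

B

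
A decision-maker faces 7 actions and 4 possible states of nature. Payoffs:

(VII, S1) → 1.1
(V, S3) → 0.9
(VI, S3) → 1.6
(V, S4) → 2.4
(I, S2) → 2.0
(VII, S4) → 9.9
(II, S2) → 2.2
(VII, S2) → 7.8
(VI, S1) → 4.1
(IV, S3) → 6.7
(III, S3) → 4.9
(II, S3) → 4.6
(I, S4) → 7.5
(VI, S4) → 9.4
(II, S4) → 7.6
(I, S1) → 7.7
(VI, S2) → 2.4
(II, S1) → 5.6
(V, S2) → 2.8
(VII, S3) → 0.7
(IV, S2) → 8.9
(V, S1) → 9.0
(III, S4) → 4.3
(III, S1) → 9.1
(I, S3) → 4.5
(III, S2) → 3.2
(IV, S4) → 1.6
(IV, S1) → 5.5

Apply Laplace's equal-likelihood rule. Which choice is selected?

Row averages: I=5.425, II=5, III=5.375, IV=5.675, V=3.775, VI=4.375, VII=4.875
Highest average = 5.675 → IV.

IV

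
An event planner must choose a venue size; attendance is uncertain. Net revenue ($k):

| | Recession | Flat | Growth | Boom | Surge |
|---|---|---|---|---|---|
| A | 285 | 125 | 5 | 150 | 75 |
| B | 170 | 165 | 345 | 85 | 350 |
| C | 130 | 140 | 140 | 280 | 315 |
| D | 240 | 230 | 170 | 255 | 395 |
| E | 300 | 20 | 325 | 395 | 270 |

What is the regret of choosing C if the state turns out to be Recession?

170

Best payoff under Recession is 300.
Regret = 300 − 130 = 170.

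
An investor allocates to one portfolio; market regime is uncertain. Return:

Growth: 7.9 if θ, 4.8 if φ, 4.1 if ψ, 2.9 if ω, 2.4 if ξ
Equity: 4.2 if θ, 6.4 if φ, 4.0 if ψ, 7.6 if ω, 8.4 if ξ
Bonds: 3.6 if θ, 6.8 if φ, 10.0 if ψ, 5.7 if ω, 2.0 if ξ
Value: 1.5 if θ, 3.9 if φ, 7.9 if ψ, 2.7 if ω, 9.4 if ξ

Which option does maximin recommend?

Equity

Row minima: Growth=2.4, Equity=4.0, Bonds=2.0, Value=1.5
Best worst-case = 4.0 → Equity.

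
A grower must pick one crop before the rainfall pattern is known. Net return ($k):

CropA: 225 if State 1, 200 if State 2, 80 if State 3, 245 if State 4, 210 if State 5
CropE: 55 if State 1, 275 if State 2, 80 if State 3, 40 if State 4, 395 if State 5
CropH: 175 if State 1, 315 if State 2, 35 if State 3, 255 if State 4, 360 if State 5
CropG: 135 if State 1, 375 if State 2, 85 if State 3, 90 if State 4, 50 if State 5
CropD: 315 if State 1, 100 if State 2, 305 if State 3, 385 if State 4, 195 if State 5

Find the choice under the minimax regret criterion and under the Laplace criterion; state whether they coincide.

minimax regret → CropA; laplace → CropD (disagree)

Column bests: State 1=315, State 2=375, State 3=305, State 4=385, State 5=395.
CropA regrets: 90, 175, 225, 140, 185 → max 225
CropE regrets: 260, 100, 225, 345, 0 → max 345
CropH regrets: 140, 60, 270, 130, 35 → max 270
CropG regrets: 180, 0, 220, 295, 345 → max 345
CropD regrets: 0, 275, 0, 0, 200 → max 275
Smallest max regret = 225 → CropA.
Row averages: CropA=192, CropE=169, CropH=228, CropG=147, CropD=260
Highest average = 260 → CropD.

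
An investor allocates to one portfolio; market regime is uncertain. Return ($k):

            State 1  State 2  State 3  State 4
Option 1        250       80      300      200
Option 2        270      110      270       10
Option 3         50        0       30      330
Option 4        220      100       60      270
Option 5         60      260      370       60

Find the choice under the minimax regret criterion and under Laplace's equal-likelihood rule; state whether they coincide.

Column bests: State 1=270, State 2=260, State 3=370, State 4=330.
Option 1 regrets: 20, 180, 70, 130 → max 180
Option 2 regrets: 0, 150, 100, 320 → max 320
Option 3 regrets: 220, 260, 340, 0 → max 340
Option 4 regrets: 50, 160, 310, 60 → max 310
Option 5 regrets: 210, 0, 0, 270 → max 270
Smallest max regret = 180 → Option 1.
Row averages: Option 1=207.5, Option 2=165, Option 3=102.5, Option 4=162.5, Option 5=187.5
Highest average = 207.5 → Option 1.

minimax regret → Option 1; laplace → Option 1 (agree)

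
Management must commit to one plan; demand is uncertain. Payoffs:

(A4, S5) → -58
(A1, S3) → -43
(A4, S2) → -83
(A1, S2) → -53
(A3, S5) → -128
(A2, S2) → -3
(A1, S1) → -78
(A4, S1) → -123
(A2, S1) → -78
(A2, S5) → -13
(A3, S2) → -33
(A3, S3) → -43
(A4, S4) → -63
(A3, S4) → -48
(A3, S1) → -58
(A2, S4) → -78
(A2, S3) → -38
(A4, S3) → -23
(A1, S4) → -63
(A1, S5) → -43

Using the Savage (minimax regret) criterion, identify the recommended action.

A2

Column bests: S1=-58, S2=-3, S3=-23, S4=-48, S5=-13.
A1 regrets: 20, 50, 20, 15, 30 → max 50
A2 regrets: 20, 0, 15, 30, 0 → max 30
A3 regrets: 0, 30, 20, 0, 115 → max 115
A4 regrets: 65, 80, 0, 15, 45 → max 80
Smallest max regret = 30 → A2.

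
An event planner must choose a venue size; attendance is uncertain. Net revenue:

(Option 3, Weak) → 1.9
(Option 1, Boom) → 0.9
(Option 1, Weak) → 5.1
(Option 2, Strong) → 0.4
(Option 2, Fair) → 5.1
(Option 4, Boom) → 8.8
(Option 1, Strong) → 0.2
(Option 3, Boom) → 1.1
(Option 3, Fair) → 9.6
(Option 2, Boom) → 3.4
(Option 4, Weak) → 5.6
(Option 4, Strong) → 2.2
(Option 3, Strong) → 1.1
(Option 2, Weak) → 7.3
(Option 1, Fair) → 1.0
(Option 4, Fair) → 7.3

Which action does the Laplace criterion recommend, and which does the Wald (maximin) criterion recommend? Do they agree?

laplace → Option 4; maximin → Option 4 (agree)

Row averages: Option 1=1.8, Option 2=4.05, Option 3=3.425, Option 4=5.975
Highest average = 5.975 → Option 4.
Row minima: Option 1=0.2, Option 2=0.4, Option 3=1.1, Option 4=2.2
Best worst-case = 2.2 → Option 4.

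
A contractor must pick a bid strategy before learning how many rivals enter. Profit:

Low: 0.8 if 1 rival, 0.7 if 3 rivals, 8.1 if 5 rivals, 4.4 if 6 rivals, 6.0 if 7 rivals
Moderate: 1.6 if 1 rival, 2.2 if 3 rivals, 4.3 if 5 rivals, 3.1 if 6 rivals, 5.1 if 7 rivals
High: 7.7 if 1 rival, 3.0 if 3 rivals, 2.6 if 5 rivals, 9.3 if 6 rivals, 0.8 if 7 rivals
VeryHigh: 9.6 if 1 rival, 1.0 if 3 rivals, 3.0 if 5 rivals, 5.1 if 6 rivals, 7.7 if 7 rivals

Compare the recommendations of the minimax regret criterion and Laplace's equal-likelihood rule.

Column bests: 1 rival=9.6, 3 rivals=3.0, 5 rivals=8.1, 6 rivals=9.3, 7 rivals=7.7.
Low regrets: 8.8, 2.3, 0.0, 4.9, 1.7 → max 8.8
Moderate regrets: 8.0, 0.8, 3.8, 6.2, 2.6 → max 8.0
High regrets: 1.9, 0.0, 5.5, 0.0, 6.9 → max 6.9
VeryHigh regrets: 0.0, 2.0, 5.1, 4.2, 0.0 → max 5.1
Smallest max regret = 5.1 → VeryHigh.
Row averages: Low=4, Moderate=3.26, High=4.68, VeryHigh=5.28
Highest average = 5.28 → VeryHigh.

minimax regret → VeryHigh; laplace → VeryHigh (agree)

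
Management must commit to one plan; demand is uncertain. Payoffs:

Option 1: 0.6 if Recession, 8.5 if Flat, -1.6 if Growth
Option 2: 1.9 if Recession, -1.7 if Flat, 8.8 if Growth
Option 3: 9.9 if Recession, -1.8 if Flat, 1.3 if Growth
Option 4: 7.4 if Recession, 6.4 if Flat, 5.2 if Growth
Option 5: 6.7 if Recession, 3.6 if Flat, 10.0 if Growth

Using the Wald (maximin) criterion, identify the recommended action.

Option 4

Row minima: Option 1=-1.6, Option 2=-1.7, Option 3=-1.8, Option 4=5.2, Option 5=3.6
Best worst-case = 5.2 → Option 4.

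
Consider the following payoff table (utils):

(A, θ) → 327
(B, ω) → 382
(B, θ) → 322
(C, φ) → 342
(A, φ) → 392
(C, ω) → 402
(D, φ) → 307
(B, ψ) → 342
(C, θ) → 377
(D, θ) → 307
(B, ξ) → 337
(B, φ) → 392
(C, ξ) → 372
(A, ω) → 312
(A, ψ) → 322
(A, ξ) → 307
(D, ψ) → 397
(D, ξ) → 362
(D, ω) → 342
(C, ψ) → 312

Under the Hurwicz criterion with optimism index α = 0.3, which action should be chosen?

B

A: 0.3·392 + 0.7·307 = 332.5
B: 0.3·392 + 0.7·322 = 343
C: 0.3·402 + 0.7·312 = 339
D: 0.3·397 + 0.7·307 = 334
Highest Hurwicz score = 343 → B.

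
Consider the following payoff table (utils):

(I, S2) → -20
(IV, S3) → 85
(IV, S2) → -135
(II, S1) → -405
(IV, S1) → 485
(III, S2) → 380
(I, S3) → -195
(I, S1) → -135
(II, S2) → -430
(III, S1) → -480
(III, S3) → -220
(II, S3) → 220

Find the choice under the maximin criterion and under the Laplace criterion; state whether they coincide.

maximin → IV; laplace → IV (agree)

Row minima: I=-195, II=-430, III=-480, IV=-135
Best worst-case = -135 → IV.
Row averages: I=-350/3, II=-205, III=-320/3, IV=145
Highest average = 145 → IV.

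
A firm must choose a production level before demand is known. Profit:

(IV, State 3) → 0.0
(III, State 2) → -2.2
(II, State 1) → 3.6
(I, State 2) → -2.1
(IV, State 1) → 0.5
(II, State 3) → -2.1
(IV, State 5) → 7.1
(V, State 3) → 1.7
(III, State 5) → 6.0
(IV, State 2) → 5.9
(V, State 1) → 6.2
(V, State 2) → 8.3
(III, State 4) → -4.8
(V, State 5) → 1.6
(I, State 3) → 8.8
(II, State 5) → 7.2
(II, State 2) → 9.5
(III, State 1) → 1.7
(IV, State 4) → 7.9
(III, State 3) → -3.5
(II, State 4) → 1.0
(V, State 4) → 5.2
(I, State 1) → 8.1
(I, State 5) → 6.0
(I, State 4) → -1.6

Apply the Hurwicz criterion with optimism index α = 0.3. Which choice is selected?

I: 0.3·8.8 + 0.7·(-2.1) = 1.17
II: 0.3·9.5 + 0.7·(-2.1) = 1.38
III: 0.3·6.0 + 0.7·(-4.8) = -1.56
IV: 0.3·7.9 + 0.7·0.0 = 2.37
V: 0.3·8.3 + 0.7·1.6 = 3.61
Highest Hurwicz score = 3.61 → V.

V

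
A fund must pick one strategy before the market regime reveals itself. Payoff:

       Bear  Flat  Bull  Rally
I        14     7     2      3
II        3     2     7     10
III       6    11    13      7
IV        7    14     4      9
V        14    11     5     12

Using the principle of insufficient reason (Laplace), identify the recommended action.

V

Row averages: I=6.5, II=5.5, III=9.25, IV=8.5, V=10.5
Highest average = 10.5 → V.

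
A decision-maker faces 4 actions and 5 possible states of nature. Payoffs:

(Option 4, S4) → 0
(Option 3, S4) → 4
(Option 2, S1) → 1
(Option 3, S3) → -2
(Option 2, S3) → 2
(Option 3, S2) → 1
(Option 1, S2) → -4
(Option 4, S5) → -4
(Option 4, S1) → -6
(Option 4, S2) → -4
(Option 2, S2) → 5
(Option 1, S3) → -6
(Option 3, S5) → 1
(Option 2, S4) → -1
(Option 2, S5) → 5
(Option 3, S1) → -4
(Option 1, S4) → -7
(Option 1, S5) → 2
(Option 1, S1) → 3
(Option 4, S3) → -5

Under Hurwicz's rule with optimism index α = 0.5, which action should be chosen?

Option 2

Option 1: 0.5·3 + 0.5·(-7) = -2
Option 2: 0.5·5 + 0.5·(-1) = 2
Option 3: 0.5·4 + 0.5·(-4) = 0
Option 4: 0.5·0 + 0.5·(-6) = -3
Highest Hurwicz score = 2 → Option 2.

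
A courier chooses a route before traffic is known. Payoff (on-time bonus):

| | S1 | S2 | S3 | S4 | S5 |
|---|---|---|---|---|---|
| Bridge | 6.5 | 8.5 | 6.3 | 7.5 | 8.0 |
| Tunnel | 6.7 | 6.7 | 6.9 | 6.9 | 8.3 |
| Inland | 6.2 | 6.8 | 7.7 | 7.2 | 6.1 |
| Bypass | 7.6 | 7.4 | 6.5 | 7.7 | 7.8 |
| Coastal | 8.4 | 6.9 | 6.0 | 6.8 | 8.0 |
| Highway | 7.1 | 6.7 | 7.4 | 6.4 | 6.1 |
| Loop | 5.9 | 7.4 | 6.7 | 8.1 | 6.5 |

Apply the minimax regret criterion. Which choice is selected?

Column bests: S1=8.4, S2=8.5, S3=7.7, S4=8.1, S5=8.3.
Bridge regrets: 1.9, 0.0, 1.4, 0.6, 0.3 → max 1.9
Tunnel regrets: 1.7, 1.8, 0.8, 1.2, 0.0 → max 1.8
Inland regrets: 2.2, 1.7, 0.0, 0.9, 2.2 → max 2.2
Bypass regrets: 0.8, 1.1, 1.2, 0.4, 0.5 → max 1.2
Coastal regrets: 0.0, 1.6, 1.7, 1.3, 0.3 → max 1.7
Highway regrets: 1.3, 1.8, 0.3, 1.7, 2.2 → max 2.2
Loop regrets: 2.5, 1.1, 1.0, 0.0, 1.8 → max 2.5
Smallest max regret = 1.2 → Bypass.

Bypass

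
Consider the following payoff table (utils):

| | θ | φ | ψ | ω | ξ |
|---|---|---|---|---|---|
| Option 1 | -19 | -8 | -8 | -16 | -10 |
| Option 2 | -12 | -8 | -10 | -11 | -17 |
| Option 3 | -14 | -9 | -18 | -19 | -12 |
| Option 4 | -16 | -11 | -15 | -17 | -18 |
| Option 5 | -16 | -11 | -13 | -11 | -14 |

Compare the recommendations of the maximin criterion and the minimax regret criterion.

Row minima: Option 1=-19, Option 2=-17, Option 3=-19, Option 4=-18, Option 5=-16
Best worst-case = -16 → Option 5.
Column bests: θ=-12, φ=-8, ψ=-8, ω=-11, ξ=-10.
Option 1 regrets: 7, 0, 0, 5, 0 → max 7
Option 2 regrets: 0, 0, 2, 0, 7 → max 7
Option 3 regrets: 2, 1, 10, 8, 2 → max 10
Option 4 regrets: 4, 3, 7, 6, 8 → max 8
Option 5 regrets: 4, 3, 5, 0, 4 → max 5
Smallest max regret = 5 → Option 5.

maximin → Option 5; minimax regret → Option 5 (agree)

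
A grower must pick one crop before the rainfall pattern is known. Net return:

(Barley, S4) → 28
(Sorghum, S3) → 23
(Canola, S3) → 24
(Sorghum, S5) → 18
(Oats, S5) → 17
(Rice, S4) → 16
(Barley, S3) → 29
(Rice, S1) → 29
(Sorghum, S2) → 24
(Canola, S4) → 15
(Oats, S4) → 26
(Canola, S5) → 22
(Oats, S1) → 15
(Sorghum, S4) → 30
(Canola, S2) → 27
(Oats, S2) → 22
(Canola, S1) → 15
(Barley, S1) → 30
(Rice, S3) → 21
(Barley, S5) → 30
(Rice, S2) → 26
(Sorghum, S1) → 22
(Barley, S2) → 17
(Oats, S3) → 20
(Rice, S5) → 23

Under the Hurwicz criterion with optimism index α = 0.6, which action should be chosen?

Sorghum: 0.6·30 + 0.4·18 = 25.2
Oats: 0.6·26 + 0.4·15 = 21.6
Barley: 0.6·30 + 0.4·17 = 24.8
Rice: 0.6·29 + 0.4·16 = 23.8
Canola: 0.6·27 + 0.4·15 = 22.2
Highest Hurwicz score = 25.2 → Sorghum.

Sorghum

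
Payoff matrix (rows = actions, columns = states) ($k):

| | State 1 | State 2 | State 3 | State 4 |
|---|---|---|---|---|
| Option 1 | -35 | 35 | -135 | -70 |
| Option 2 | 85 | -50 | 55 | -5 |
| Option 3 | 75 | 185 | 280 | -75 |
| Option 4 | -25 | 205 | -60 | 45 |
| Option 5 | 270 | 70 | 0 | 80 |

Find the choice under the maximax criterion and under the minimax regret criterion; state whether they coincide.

Row maxima: Option 1=35, Option 2=85, Option 3=280, Option 4=205, Option 5=270
Best best-case = 280 → Option 3.
Column bests: State 1=270, State 2=205, State 3=280, State 4=80.
Option 1 regrets: 305, 170, 415, 150 → max 415
Option 2 regrets: 185, 255, 225, 85 → max 255
Option 3 regrets: 195, 20, 0, 155 → max 195
Option 4 regrets: 295, 0, 340, 35 → max 340
Option 5 regrets: 0, 135, 280, 0 → max 280
Smallest max regret = 195 → Option 3.

maximax → Option 3; minimax regret → Option 3 (agree)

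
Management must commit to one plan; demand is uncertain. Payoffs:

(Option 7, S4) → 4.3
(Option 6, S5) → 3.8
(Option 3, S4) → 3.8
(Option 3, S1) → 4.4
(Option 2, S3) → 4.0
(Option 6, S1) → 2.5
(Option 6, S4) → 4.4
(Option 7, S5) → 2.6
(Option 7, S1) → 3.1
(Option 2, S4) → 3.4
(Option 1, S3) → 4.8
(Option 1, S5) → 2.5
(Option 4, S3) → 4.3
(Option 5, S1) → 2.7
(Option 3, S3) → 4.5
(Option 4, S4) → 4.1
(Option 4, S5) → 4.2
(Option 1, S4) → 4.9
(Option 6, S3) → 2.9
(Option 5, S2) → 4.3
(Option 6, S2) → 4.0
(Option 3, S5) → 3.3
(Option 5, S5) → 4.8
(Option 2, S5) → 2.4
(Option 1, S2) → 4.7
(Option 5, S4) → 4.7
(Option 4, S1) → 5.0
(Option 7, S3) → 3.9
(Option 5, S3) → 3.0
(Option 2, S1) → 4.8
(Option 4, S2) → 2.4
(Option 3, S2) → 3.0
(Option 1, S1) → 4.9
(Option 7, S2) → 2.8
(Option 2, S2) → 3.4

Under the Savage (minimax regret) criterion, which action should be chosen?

Option 3

Column bests: S1=5.0, S2=4.7, S3=4.8, S4=4.9, S5=4.8.
Option 1 regrets: 0.1, 0.0, 0.0, 0.0, 2.3 → max 2.3
Option 2 regrets: 0.2, 1.3, 0.8, 1.5, 2.4 → max 2.4
Option 3 regrets: 0.6, 1.7, 0.3, 1.1, 1.5 → max 1.7
Option 4 regrets: 0.0, 2.3, 0.5, 0.8, 0.6 → max 2.3
Option 5 regrets: 2.3, 0.4, 1.8, 0.2, 0.0 → max 2.3
Option 6 regrets: 2.5, 0.7, 1.9, 0.5, 1.0 → max 2.5
Option 7 regrets: 1.9, 1.9, 0.9, 0.6, 2.2 → max 2.2
Smallest max regret = 1.7 → Option 3.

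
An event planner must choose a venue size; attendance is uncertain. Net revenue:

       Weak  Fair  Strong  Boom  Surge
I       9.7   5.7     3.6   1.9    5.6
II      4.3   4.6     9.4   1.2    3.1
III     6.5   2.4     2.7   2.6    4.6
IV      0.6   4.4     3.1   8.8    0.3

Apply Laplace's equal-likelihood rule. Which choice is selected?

I

Row averages: I=5.3, II=4.52, III=3.76, IV=3.44
Highest average = 5.3 → I.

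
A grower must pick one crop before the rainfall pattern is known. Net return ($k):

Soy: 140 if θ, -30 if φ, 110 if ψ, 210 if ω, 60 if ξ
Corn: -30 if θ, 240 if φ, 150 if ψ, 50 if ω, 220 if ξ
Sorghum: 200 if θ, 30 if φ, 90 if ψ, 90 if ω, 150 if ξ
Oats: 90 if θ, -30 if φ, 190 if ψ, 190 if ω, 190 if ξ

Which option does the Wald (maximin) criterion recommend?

Row minima: Soy=-30, Corn=-30, Sorghum=30, Oats=-30
Best worst-case = 30 → Sorghum.

Sorghum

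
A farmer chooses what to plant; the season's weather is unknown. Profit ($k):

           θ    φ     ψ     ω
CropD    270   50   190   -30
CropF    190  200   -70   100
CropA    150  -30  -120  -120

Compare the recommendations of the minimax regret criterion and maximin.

minimax regret → CropD; maximin → CropD (agree)

Column bests: θ=270, φ=200, ψ=190, ω=100.
CropD regrets: 0, 150, 0, 130 → max 150
CropF regrets: 80, 0, 260, 0 → max 260
CropA regrets: 120, 230, 310, 220 → max 310
Smallest max regret = 150 → CropD.
Row minima: CropD=-30, CropF=-70, CropA=-120
Best worst-case = -30 → CropD.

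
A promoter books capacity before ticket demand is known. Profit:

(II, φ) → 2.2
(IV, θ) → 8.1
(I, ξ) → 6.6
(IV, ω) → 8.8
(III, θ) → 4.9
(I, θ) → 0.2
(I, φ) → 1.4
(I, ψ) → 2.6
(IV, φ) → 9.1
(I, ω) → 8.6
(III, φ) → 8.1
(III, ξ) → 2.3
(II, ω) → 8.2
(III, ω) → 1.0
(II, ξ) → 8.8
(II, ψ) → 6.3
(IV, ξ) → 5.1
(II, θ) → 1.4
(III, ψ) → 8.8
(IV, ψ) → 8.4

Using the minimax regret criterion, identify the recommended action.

Column bests: θ=8.1, φ=9.1, ψ=8.8, ω=8.8, ξ=8.8.
I regrets: 7.9, 7.7, 6.2, 0.2, 2.2 → max 7.9
II regrets: 6.7, 6.9, 2.5, 0.6, 0.0 → max 6.9
III regrets: 3.2, 1.0, 0.0, 7.8, 6.5 → max 7.8
IV regrets: 0.0, 0.0, 0.4, 0.0, 3.7 → max 3.7
Smallest max regret = 3.7 → IV.

IV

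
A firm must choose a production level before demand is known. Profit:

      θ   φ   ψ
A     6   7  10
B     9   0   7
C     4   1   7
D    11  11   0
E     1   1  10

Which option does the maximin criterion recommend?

Row minima: A=6, B=0, C=1, D=0, E=1
Best worst-case = 6 → A.

A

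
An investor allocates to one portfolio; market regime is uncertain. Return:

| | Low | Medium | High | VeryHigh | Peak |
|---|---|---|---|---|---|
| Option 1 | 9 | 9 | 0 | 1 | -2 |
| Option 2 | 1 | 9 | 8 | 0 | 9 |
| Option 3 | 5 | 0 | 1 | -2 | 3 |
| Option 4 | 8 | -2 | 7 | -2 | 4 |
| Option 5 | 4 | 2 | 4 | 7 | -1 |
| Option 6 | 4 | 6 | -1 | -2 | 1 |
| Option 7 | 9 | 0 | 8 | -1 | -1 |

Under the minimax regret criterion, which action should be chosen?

Option 2

Column bests: Low=9, Medium=9, High=8, VeryHigh=7, Peak=9.
Option 1 regrets: 0, 0, 8, 6, 11 → max 11
Option 2 regrets: 8, 0, 0, 7, 0 → max 8
Option 3 regrets: 4, 9, 7, 9, 6 → max 9
Option 4 regrets: 1, 11, 1, 9, 5 → max 11
Option 5 regrets: 5, 7, 4, 0, 10 → max 10
Option 6 regrets: 5, 3, 9, 9, 8 → max 9
Option 7 regrets: 0, 9, 0, 8, 10 → max 10
Smallest max regret = 8 → Option 2.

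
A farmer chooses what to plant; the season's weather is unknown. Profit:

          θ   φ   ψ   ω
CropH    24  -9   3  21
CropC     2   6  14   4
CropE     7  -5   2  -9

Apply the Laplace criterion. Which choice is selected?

CropH

Row averages: CropH=9.75, CropC=6.5, CropE=-1.25
Highest average = 9.75 → CropH.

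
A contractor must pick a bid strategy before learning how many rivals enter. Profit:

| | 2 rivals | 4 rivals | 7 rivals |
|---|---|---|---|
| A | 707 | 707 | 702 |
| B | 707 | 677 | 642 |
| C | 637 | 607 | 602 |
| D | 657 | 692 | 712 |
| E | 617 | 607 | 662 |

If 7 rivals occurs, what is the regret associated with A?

10

Best payoff under 7 rivals is 712.
Regret = 712 − 702 = 10.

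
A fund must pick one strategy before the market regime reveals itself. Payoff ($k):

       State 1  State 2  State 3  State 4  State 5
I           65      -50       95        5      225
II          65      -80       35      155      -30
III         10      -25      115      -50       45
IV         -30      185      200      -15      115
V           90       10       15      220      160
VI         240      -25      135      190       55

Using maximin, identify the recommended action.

Row minima: I=-50, II=-80, III=-50, IV=-30, V=10, VI=-25
Best worst-case = 10 → V.

V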